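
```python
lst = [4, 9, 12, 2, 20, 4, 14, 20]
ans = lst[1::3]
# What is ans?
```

lst has length 8. The slice lst[1::3] selects indices [1, 4, 7] (1->9, 4->20, 7->20), giving [9, 20, 20].

[9, 20, 20]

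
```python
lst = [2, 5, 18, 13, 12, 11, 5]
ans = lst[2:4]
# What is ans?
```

lst has length 7. The slice lst[2:4] selects indices [2, 3] (2->18, 3->13), giving [18, 13].

[18, 13]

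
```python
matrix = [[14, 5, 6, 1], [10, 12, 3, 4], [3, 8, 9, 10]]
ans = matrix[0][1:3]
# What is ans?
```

matrix[0] = [14, 5, 6, 1]. matrix[0] has length 4. The slice matrix[0][1:3] selects indices [1, 2] (1->5, 2->6), giving [5, 6].

[5, 6]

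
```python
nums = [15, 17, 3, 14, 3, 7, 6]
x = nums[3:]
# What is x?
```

nums has length 7. The slice nums[3:] selects indices [3, 4, 5, 6] (3->14, 4->3, 5->7, 6->6), giving [14, 3, 7, 6].

[14, 3, 7, 6]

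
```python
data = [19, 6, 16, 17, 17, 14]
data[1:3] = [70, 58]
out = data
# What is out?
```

data starts as [19, 6, 16, 17, 17, 14] (length 6). The slice data[1:3] covers indices [1, 2] with values [6, 16]. Replacing that slice with [70, 58] (same length) produces [19, 70, 58, 17, 17, 14].

[19, 70, 58, 17, 17, 14]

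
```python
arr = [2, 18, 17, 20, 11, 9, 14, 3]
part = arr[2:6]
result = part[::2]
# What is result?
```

arr has length 8. The slice arr[2:6] selects indices [2, 3, 4, 5] (2->17, 3->20, 4->11, 5->9), giving [17, 20, 11, 9]. So part = [17, 20, 11, 9]. part has length 4. The slice part[::2] selects indices [0, 2] (0->17, 2->11), giving [17, 11].

[17, 11]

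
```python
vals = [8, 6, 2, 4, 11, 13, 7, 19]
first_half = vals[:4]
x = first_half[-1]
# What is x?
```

vals has length 8. The slice vals[:4] selects indices [0, 1, 2, 3] (0->8, 1->6, 2->2, 3->4), giving [8, 6, 2, 4]. So first_half = [8, 6, 2, 4]. Then first_half[-1] = 4.

4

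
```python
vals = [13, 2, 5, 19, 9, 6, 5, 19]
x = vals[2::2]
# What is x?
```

vals has length 8. The slice vals[2::2] selects indices [2, 4, 6] (2->5, 4->9, 6->5), giving [5, 9, 5].

[5, 9, 5]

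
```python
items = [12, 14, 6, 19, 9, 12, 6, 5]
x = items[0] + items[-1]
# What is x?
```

items has length 8. items[0] = 12.
items has length 8. Negative index -1 maps to positive index 8 + (-1) = 7. items[7] = 5.
Sum: 12 + 5 = 17.

17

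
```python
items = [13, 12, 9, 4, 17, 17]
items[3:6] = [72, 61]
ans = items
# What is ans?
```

items starts as [13, 12, 9, 4, 17, 17] (length 6). The slice items[3:6] covers indices [3, 4, 5] with values [4, 17, 17]. Replacing that slice with [72, 61] (different length) produces [13, 12, 9, 72, 61].

[13, 12, 9, 72, 61]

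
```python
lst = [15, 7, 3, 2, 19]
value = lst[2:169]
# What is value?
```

lst has length 5. The slice lst[2:169] selects indices [2, 3, 4] (2->3, 3->2, 4->19), giving [3, 2, 19].

[3, 2, 19]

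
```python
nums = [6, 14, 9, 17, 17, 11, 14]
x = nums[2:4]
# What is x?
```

nums has length 7. The slice nums[2:4] selects indices [2, 3] (2->9, 3->17), giving [9, 17].

[9, 17]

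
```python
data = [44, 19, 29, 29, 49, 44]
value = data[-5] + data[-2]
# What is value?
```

data has length 6. Negative index -5 maps to positive index 6 + (-5) = 1. data[1] = 19.
data has length 6. Negative index -2 maps to positive index 6 + (-2) = 4. data[4] = 49.
Sum: 19 + 49 = 68.

68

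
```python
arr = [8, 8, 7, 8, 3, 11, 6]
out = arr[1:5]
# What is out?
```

arr has length 7. The slice arr[1:5] selects indices [1, 2, 3, 4] (1->8, 2->7, 3->8, 4->3), giving [8, 7, 8, 3].

[8, 7, 8, 3]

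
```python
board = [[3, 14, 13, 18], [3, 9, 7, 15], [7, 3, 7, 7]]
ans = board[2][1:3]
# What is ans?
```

board[2] = [7, 3, 7, 7]. board[2] has length 4. The slice board[2][1:3] selects indices [1, 2] (1->3, 2->7), giving [3, 7].

[3, 7]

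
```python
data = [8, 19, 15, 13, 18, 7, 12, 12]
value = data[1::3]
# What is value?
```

data has length 8. The slice data[1::3] selects indices [1, 4, 7] (1->19, 4->18, 7->12), giving [19, 18, 12].

[19, 18, 12]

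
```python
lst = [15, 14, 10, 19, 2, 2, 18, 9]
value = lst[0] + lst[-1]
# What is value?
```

lst has length 8. lst[0] = 15.
lst has length 8. Negative index -1 maps to positive index 8 + (-1) = 7. lst[7] = 9.
Sum: 15 + 9 = 24.

24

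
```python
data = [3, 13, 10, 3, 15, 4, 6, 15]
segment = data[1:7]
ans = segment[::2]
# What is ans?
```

data has length 8. The slice data[1:7] selects indices [1, 2, 3, 4, 5, 6] (1->13, 2->10, 3->3, 4->15, 5->4, 6->6), giving [13, 10, 3, 15, 4, 6]. So segment = [13, 10, 3, 15, 4, 6]. segment has length 6. The slice segment[::2] selects indices [0, 2, 4] (0->13, 2->3, 4->4), giving [13, 3, 4].

[13, 3, 4]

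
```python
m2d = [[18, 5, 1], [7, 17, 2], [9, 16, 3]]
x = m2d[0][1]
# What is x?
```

m2d[0] = [18, 5, 1]. Taking column 1 of that row yields 5.

5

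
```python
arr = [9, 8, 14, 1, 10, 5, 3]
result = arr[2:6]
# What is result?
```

arr has length 7. The slice arr[2:6] selects indices [2, 3, 4, 5] (2->14, 3->1, 4->10, 5->5), giving [14, 1, 10, 5].

[14, 1, 10, 5]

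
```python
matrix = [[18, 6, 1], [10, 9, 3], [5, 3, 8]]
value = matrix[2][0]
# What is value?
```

matrix[2] = [5, 3, 8]. Taking column 0 of that row yields 5.

5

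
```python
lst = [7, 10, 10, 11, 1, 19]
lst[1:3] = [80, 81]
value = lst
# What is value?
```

lst starts as [7, 10, 10, 11, 1, 19] (length 6). The slice lst[1:3] covers indices [1, 2] with values [10, 10]. Replacing that slice with [80, 81] (same length) produces [7, 80, 81, 11, 1, 19].

[7, 80, 81, 11, 1, 19]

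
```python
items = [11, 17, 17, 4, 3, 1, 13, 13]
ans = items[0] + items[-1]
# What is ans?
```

items has length 8. items[0] = 11.
items has length 8. Negative index -1 maps to positive index 8 + (-1) = 7. items[7] = 13.
Sum: 11 + 13 = 24.

24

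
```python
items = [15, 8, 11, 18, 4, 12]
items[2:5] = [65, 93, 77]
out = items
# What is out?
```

items starts as [15, 8, 11, 18, 4, 12] (length 6). The slice items[2:5] covers indices [2, 3, 4] with values [11, 18, 4]. Replacing that slice with [65, 93, 77] (same length) produces [15, 8, 65, 93, 77, 12].

[15, 8, 65, 93, 77, 12]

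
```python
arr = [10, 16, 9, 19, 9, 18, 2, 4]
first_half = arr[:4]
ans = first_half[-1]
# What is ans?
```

arr has length 8. The slice arr[:4] selects indices [0, 1, 2, 3] (0->10, 1->16, 2->9, 3->19), giving [10, 16, 9, 19]. So first_half = [10, 16, 9, 19]. Then first_half[-1] = 19.

19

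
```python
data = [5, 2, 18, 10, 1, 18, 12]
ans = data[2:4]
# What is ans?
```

data has length 7. The slice data[2:4] selects indices [2, 3] (2->18, 3->10), giving [18, 10].

[18, 10]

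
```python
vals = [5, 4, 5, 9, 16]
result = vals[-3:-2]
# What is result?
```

vals has length 5. The slice vals[-3:-2] selects indices [2] (2->5), giving [5].

[5]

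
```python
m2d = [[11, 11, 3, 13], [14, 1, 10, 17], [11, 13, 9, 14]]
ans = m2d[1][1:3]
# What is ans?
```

m2d[1] = [14, 1, 10, 17]. m2d[1] has length 4. The slice m2d[1][1:3] selects indices [1, 2] (1->1, 2->10), giving [1, 10].

[1, 10]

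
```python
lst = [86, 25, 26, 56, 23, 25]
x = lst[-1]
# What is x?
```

lst has length 6. Negative index -1 maps to positive index 6 + (-1) = 5. lst[5] = 25.

25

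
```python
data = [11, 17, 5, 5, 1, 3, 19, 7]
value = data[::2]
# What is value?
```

data has length 8. The slice data[::2] selects indices [0, 2, 4, 6] (0->11, 2->5, 4->1, 6->19), giving [11, 5, 1, 19].

[11, 5, 1, 19]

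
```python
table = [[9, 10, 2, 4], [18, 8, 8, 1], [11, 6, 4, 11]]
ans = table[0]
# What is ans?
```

table has 3 rows. Row 0 is [9, 10, 2, 4].

[9, 10, 2, 4]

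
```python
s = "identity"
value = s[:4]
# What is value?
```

s has length 8. The slice s[:4] selects indices [0, 1, 2, 3] (0->'i', 1->'d', 2->'e', 3->'n'), giving 'iden'.

'iden'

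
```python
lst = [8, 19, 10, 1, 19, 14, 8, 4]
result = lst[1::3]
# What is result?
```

lst has length 8. The slice lst[1::3] selects indices [1, 4, 7] (1->19, 4->19, 7->4), giving [19, 19, 4].

[19, 19, 4]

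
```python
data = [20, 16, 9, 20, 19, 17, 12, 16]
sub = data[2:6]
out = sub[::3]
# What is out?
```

data has length 8. The slice data[2:6] selects indices [2, 3, 4, 5] (2->9, 3->20, 4->19, 5->17), giving [9, 20, 19, 17]. So sub = [9, 20, 19, 17]. sub has length 4. The slice sub[::3] selects indices [0, 3] (0->9, 3->17), giving [9, 17].

[9, 17]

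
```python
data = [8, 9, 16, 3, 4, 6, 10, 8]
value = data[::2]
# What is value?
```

data has length 8. The slice data[::2] selects indices [0, 2, 4, 6] (0->8, 2->16, 4->4, 6->10), giving [8, 16, 4, 10].

[8, 16, 4, 10]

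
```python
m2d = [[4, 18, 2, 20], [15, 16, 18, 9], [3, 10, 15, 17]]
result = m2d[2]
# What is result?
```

m2d has 3 rows. Row 2 is [3, 10, 15, 17].

[3, 10, 15, 17]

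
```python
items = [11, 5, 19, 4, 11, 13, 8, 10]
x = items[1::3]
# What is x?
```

items has length 8. The slice items[1::3] selects indices [1, 4, 7] (1->5, 4->11, 7->10), giving [5, 11, 10].

[5, 11, 10]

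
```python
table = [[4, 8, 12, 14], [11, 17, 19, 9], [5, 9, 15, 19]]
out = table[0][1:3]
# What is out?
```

table[0] = [4, 8, 12, 14]. table[0] has length 4. The slice table[0][1:3] selects indices [1, 2] (1->8, 2->12), giving [8, 12].

[8, 12]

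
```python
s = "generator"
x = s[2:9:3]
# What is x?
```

s has length 9. The slice s[2:9:3] selects indices [2, 5, 8] (2->'n', 5->'a', 8->'r'), giving 'nar'.

'nar'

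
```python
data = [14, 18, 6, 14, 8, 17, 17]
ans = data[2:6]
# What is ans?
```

data has length 7. The slice data[2:6] selects indices [2, 3, 4, 5] (2->6, 3->14, 4->8, 5->17), giving [6, 14, 8, 17].

[6, 14, 8, 17]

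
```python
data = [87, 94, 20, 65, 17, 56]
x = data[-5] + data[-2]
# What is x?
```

data has length 6. Negative index -5 maps to positive index 6 + (-5) = 1. data[1] = 94.
data has length 6. Negative index -2 maps to positive index 6 + (-2) = 4. data[4] = 17.
Sum: 94 + 17 = 111.

111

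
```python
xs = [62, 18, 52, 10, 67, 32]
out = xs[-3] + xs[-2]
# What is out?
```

xs has length 6. Negative index -3 maps to positive index 6 + (-3) = 3. xs[3] = 10.
xs has length 6. Negative index -2 maps to positive index 6 + (-2) = 4. xs[4] = 67.
Sum: 10 + 67 = 77.

77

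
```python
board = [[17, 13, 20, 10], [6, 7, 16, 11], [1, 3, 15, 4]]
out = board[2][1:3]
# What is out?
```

board[2] = [1, 3, 15, 4]. board[2] has length 4. The slice board[2][1:3] selects indices [1, 2] (1->3, 2->15), giving [3, 15].

[3, 15]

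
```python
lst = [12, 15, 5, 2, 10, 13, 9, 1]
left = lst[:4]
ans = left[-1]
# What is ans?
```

lst has length 8. The slice lst[:4] selects indices [0, 1, 2, 3] (0->12, 1->15, 2->5, 3->2), giving [12, 15, 5, 2]. So left = [12, 15, 5, 2]. Then left[-1] = 2.

2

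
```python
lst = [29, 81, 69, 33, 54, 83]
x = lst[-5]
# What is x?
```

lst has length 6. Negative index -5 maps to positive index 6 + (-5) = 1. lst[1] = 81.

81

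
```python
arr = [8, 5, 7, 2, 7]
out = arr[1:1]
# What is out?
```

arr has length 5. The slice arr[1:1] resolves to an empty index range, so the result is [].

[]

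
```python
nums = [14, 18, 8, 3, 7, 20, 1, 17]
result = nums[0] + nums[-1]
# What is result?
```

nums has length 8. nums[0] = 14.
nums has length 8. Negative index -1 maps to positive index 8 + (-1) = 7. nums[7] = 17.
Sum: 14 + 17 = 31.

31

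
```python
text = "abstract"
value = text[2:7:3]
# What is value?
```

text has length 8. The slice text[2:7:3] selects indices [2, 5] (2->'s', 5->'a'), giving 'sa'.

'sa'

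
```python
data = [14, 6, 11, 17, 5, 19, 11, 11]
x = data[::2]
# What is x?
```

data has length 8. The slice data[::2] selects indices [0, 2, 4, 6] (0->14, 2->11, 4->5, 6->11), giving [14, 11, 5, 11].

[14, 11, 5, 11]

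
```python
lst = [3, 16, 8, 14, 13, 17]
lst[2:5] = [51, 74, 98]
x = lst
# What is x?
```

lst starts as [3, 16, 8, 14, 13, 17] (length 6). The slice lst[2:5] covers indices [2, 3, 4] with values [8, 14, 13]. Replacing that slice with [51, 74, 98] (same length) produces [3, 16, 51, 74, 98, 17].

[3, 16, 51, 74, 98, 17]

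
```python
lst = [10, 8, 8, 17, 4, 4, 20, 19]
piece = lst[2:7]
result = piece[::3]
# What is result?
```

lst has length 8. The slice lst[2:7] selects indices [2, 3, 4, 5, 6] (2->8, 3->17, 4->4, 5->4, 6->20), giving [8, 17, 4, 4, 20]. So piece = [8, 17, 4, 4, 20]. piece has length 5. The slice piece[::3] selects indices [0, 3] (0->8, 3->4), giving [8, 4].

[8, 4]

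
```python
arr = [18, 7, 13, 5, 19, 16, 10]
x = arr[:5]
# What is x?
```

arr has length 7. The slice arr[:5] selects indices [0, 1, 2, 3, 4] (0->18, 1->7, 2->13, 3->5, 4->19), giving [18, 7, 13, 5, 19].

[18, 7, 13, 5, 19]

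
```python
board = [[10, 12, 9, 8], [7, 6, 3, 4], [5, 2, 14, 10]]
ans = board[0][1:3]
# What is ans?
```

board[0] = [10, 12, 9, 8]. board[0] has length 4. The slice board[0][1:3] selects indices [1, 2] (1->12, 2->9), giving [12, 9].

[12, 9]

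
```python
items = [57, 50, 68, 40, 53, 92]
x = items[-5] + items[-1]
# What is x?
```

items has length 6. Negative index -5 maps to positive index 6 + (-5) = 1. items[1] = 50.
items has length 6. Negative index -1 maps to positive index 6 + (-1) = 5. items[5] = 92.
Sum: 50 + 92 = 142.

142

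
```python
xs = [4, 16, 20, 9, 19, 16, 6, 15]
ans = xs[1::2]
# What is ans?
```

xs has length 8. The slice xs[1::2] selects indices [1, 3, 5, 7] (1->16, 3->9, 5->16, 7->15), giving [16, 9, 16, 15].

[16, 9, 16, 15]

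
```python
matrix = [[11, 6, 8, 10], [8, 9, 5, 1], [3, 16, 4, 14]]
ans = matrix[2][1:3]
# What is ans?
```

matrix[2] = [3, 16, 4, 14]. matrix[2] has length 4. The slice matrix[2][1:3] selects indices [1, 2] (1->16, 2->4), giving [16, 4].

[16, 4]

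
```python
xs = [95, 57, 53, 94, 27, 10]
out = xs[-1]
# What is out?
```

xs has length 6. Negative index -1 maps to positive index 6 + (-1) = 5. xs[5] = 10.

10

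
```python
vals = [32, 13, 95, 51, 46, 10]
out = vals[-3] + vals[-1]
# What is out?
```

vals has length 6. Negative index -3 maps to positive index 6 + (-3) = 3. vals[3] = 51.
vals has length 6. Negative index -1 maps to positive index 6 + (-1) = 5. vals[5] = 10.
Sum: 51 + 10 = 61.

61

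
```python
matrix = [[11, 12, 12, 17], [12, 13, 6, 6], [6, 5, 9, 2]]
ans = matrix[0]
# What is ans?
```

matrix has 3 rows. Row 0 is [11, 12, 12, 17].

[11, 12, 12, 17]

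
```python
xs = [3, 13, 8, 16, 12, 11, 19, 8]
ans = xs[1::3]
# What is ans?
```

xs has length 8. The slice xs[1::3] selects indices [1, 4, 7] (1->13, 4->12, 7->8), giving [13, 12, 8].

[13, 12, 8]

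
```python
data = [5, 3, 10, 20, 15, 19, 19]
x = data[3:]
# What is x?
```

data has length 7. The slice data[3:] selects indices [3, 4, 5, 6] (3->20, 4->15, 5->19, 6->19), giving [20, 15, 19, 19].

[20, 15, 19, 19]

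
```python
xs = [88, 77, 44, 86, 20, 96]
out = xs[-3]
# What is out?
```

xs has length 6. Negative index -3 maps to positive index 6 + (-3) = 3. xs[3] = 86.

86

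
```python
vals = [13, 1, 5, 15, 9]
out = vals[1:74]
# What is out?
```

vals has length 5. The slice vals[1:74] selects indices [1, 2, 3, 4] (1->1, 2->5, 3->15, 4->9), giving [1, 5, 15, 9].

[1, 5, 15, 9]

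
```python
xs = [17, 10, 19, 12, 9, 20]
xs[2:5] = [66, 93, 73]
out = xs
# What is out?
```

xs starts as [17, 10, 19, 12, 9, 20] (length 6). The slice xs[2:5] covers indices [2, 3, 4] with values [19, 12, 9]. Replacing that slice with [66, 93, 73] (same length) produces [17, 10, 66, 93, 73, 20].

[17, 10, 66, 93, 73, 20]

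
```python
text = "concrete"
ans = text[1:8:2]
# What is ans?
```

text has length 8. The slice text[1:8:2] selects indices [1, 3, 5, 7] (1->'o', 3->'c', 5->'e', 7->'e'), giving 'ocee'.

'ocee'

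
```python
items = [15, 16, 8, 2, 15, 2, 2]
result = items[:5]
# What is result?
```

items has length 7. The slice items[:5] selects indices [0, 1, 2, 3, 4] (0->15, 1->16, 2->8, 3->2, 4->15), giving [15, 16, 8, 2, 15].

[15, 16, 8, 2, 15]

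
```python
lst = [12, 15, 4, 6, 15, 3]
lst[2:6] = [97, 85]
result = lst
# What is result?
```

lst starts as [12, 15, 4, 6, 15, 3] (length 6). The slice lst[2:6] covers indices [2, 3, 4, 5] with values [4, 6, 15, 3]. Replacing that slice with [97, 85] (different length) produces [12, 15, 97, 85].

[12, 15, 97, 85]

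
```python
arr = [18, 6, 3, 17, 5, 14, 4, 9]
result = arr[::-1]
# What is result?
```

arr has length 8. The slice arr[::-1] selects indices [7, 6, 5, 4, 3, 2, 1, 0] (7->9, 6->4, 5->14, 4->5, 3->17, 2->3, 1->6, 0->18), giving [9, 4, 14, 5, 17, 3, 6, 18].

[9, 4, 14, 5, 17, 3, 6, 18]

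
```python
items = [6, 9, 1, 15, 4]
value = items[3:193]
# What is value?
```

items has length 5. The slice items[3:193] selects indices [3, 4] (3->15, 4->4), giving [15, 4].

[15, 4]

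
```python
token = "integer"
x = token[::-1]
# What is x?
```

token has length 7. The slice token[::-1] selects indices [6, 5, 4, 3, 2, 1, 0] (6->'r', 5->'e', 4->'g', 3->'e', 2->'t', 1->'n', 0->'i'), giving 'regetni'.

'regetni'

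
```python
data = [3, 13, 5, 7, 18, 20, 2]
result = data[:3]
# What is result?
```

data has length 7. The slice data[:3] selects indices [0, 1, 2] (0->3, 1->13, 2->5), giving [3, 13, 5].

[3, 13, 5]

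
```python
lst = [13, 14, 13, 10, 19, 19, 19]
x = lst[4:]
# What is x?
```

lst has length 7. The slice lst[4:] selects indices [4, 5, 6] (4->19, 5->19, 6->19), giving [19, 19, 19].

[19, 19, 19]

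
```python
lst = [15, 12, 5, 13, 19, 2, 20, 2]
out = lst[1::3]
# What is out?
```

lst has length 8. The slice lst[1::3] selects indices [1, 4, 7] (1->12, 4->19, 7->2), giving [12, 19, 2].

[12, 19, 2]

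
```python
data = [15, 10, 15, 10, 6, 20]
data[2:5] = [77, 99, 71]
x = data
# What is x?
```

data starts as [15, 10, 15, 10, 6, 20] (length 6). The slice data[2:5] covers indices [2, 3, 4] with values [15, 10, 6]. Replacing that slice with [77, 99, 71] (same length) produces [15, 10, 77, 99, 71, 20].

[15, 10, 77, 99, 71, 20]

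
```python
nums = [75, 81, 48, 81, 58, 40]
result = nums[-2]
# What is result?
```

nums has length 6. Negative index -2 maps to positive index 6 + (-2) = 4. nums[4] = 58.

58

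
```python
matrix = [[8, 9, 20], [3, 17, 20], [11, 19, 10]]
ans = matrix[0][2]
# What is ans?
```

matrix[0] = [8, 9, 20]. Taking column 2 of that row yields 20.

20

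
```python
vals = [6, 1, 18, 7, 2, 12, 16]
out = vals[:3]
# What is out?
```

vals has length 7. The slice vals[:3] selects indices [0, 1, 2] (0->6, 1->1, 2->18), giving [6, 1, 18].

[6, 1, 18]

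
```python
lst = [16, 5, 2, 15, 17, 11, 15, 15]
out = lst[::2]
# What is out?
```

lst has length 8. The slice lst[::2] selects indices [0, 2, 4, 6] (0->16, 2->2, 4->17, 6->15), giving [16, 2, 17, 15].

[16, 2, 17, 15]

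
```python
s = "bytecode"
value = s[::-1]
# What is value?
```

s has length 8. The slice s[::-1] selects indices [7, 6, 5, 4, 3, 2, 1, 0] (7->'e', 6->'d', 5->'o', 4->'c', 3->'e', 2->'t', 1->'y', 0->'b'), giving 'edocetyb'.

'edocetyb'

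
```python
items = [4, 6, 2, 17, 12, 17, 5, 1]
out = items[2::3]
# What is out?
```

items has length 8. The slice items[2::3] selects indices [2, 5] (2->2, 5->17), giving [2, 17].

[2, 17]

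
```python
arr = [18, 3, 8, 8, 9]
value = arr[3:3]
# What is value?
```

arr has length 5. The slice arr[3:3] resolves to an empty index range, so the result is [].

[]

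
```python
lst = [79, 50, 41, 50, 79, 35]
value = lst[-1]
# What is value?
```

lst has length 6. Negative index -1 maps to positive index 6 + (-1) = 5. lst[5] = 35.

35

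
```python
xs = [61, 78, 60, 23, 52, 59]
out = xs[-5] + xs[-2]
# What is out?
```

xs has length 6. Negative index -5 maps to positive index 6 + (-5) = 1. xs[1] = 78.
xs has length 6. Negative index -2 maps to positive index 6 + (-2) = 4. xs[4] = 52.
Sum: 78 + 52 = 130.

130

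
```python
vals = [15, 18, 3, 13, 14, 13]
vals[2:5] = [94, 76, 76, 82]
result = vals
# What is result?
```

vals starts as [15, 18, 3, 13, 14, 13] (length 6). The slice vals[2:5] covers indices [2, 3, 4] with values [3, 13, 14]. Replacing that slice with [94, 76, 76, 82] (different length) produces [15, 18, 94, 76, 76, 82, 13].

[15, 18, 94, 76, 76, 82, 13]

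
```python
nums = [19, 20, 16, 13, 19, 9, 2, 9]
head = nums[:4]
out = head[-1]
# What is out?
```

nums has length 8. The slice nums[:4] selects indices [0, 1, 2, 3] (0->19, 1->20, 2->16, 3->13), giving [19, 20, 16, 13]. So head = [19, 20, 16, 13]. Then head[-1] = 13.

13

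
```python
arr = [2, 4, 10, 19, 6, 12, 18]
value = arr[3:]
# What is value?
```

arr has length 7. The slice arr[3:] selects indices [3, 4, 5, 6] (3->19, 4->6, 5->12, 6->18), giving [19, 6, 12, 18].

[19, 6, 12, 18]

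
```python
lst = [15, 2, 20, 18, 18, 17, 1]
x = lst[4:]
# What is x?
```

lst has length 7. The slice lst[4:] selects indices [4, 5, 6] (4->18, 5->17, 6->1), giving [18, 17, 1].

[18, 17, 1]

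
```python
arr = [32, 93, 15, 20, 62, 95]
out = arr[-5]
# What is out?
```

arr has length 6. Negative index -5 maps to positive index 6 + (-5) = 1. arr[1] = 93.

93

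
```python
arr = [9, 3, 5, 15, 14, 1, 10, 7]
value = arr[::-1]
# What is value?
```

arr has length 8. The slice arr[::-1] selects indices [7, 6, 5, 4, 3, 2, 1, 0] (7->7, 6->10, 5->1, 4->14, 3->15, 2->5, 1->3, 0->9), giving [7, 10, 1, 14, 15, 5, 3, 9].

[7, 10, 1, 14, 15, 5, 3, 9]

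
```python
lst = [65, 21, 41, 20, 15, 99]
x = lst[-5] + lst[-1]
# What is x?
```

lst has length 6. Negative index -5 maps to positive index 6 + (-5) = 1. lst[1] = 21.
lst has length 6. Negative index -1 maps to positive index 6 + (-1) = 5. lst[5] = 99.
Sum: 21 + 99 = 120.

120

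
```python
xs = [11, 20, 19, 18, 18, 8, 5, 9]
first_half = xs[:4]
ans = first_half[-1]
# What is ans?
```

xs has length 8. The slice xs[:4] selects indices [0, 1, 2, 3] (0->11, 1->20, 2->19, 3->18), giving [11, 20, 19, 18]. So first_half = [11, 20, 19, 18]. Then first_half[-1] = 18.

18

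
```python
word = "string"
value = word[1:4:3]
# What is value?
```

word has length 6. The slice word[1:4:3] selects indices [1] (1->'t'), giving 't'.

't'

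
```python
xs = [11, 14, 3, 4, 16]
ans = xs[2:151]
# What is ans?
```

xs has length 5. The slice xs[2:151] selects indices [2, 3, 4] (2->3, 3->4, 4->16), giving [3, 4, 16].

[3, 4, 16]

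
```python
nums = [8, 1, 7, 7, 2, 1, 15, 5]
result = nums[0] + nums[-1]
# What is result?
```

nums has length 8. nums[0] = 8.
nums has length 8. Negative index -1 maps to positive index 8 + (-1) = 7. nums[7] = 5.
Sum: 8 + 5 = 13.

13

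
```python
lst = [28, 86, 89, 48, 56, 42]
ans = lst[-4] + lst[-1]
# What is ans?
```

lst has length 6. Negative index -4 maps to positive index 6 + (-4) = 2. lst[2] = 89.
lst has length 6. Negative index -1 maps to positive index 6 + (-1) = 5. lst[5] = 42.
Sum: 89 + 42 = 131.

131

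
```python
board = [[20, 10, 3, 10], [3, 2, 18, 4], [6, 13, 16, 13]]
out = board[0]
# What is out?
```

board has 3 rows. Row 0 is [20, 10, 3, 10].

[20, 10, 3, 10]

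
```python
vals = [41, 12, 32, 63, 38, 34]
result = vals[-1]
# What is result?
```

vals has length 6. Negative index -1 maps to positive index 6 + (-1) = 5. vals[5] = 34.

34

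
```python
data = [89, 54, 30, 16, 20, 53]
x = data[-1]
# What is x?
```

data has length 6. Negative index -1 maps to positive index 6 + (-1) = 5. data[5] = 53.

53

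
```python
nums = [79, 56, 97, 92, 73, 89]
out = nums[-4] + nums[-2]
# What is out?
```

nums has length 6. Negative index -4 maps to positive index 6 + (-4) = 2. nums[2] = 97.
nums has length 6. Negative index -2 maps to positive index 6 + (-2) = 4. nums[4] = 73.
Sum: 97 + 73 = 170.

170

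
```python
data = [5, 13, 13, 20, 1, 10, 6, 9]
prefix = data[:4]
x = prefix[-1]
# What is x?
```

data has length 8. The slice data[:4] selects indices [0, 1, 2, 3] (0->5, 1->13, 2->13, 3->20), giving [5, 13, 13, 20]. So prefix = [5, 13, 13, 20]. Then prefix[-1] = 20.

20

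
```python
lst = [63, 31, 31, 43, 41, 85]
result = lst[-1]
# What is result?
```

lst has length 6. Negative index -1 maps to positive index 6 + (-1) = 5. lst[5] = 85.

85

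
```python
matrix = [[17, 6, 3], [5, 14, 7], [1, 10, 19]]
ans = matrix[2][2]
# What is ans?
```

matrix[2] = [1, 10, 19]. Taking column 2 of that row yields 19.

19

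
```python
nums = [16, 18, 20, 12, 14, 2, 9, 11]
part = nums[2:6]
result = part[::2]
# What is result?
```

nums has length 8. The slice nums[2:6] selects indices [2, 3, 4, 5] (2->20, 3->12, 4->14, 5->2), giving [20, 12, 14, 2]. So part = [20, 12, 14, 2]. part has length 4. The slice part[::2] selects indices [0, 2] (0->20, 2->14), giving [20, 14].

[20, 14]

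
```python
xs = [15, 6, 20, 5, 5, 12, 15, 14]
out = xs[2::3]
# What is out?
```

xs has length 8. The slice xs[2::3] selects indices [2, 5] (2->20, 5->12), giving [20, 12].

[20, 12]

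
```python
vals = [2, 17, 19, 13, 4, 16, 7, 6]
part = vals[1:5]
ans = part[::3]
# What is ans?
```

vals has length 8. The slice vals[1:5] selects indices [1, 2, 3, 4] (1->17, 2->19, 3->13, 4->4), giving [17, 19, 13, 4]. So part = [17, 19, 13, 4]. part has length 4. The slice part[::3] selects indices [0, 3] (0->17, 3->4), giving [17, 4].

[17, 4]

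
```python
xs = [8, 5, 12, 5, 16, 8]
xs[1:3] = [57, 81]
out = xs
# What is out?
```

xs starts as [8, 5, 12, 5, 16, 8] (length 6). The slice xs[1:3] covers indices [1, 2] with values [5, 12]. Replacing that slice with [57, 81] (same length) produces [8, 57, 81, 5, 16, 8].

[8, 57, 81, 5, 16, 8]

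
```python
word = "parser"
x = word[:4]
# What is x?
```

word has length 6. The slice word[:4] selects indices [0, 1, 2, 3] (0->'p', 1->'a', 2->'r', 3->'s'), giving 'pars'.

'pars'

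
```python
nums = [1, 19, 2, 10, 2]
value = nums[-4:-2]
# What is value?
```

nums has length 5. The slice nums[-4:-2] selects indices [1, 2] (1->19, 2->2), giving [19, 2].

[19, 2]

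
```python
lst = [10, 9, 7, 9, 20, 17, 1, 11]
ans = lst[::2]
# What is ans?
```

lst has length 8. The slice lst[::2] selects indices [0, 2, 4, 6] (0->10, 2->7, 4->20, 6->1), giving [10, 7, 20, 1].

[10, 7, 20, 1]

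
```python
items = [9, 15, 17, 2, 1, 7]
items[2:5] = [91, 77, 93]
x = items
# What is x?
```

items starts as [9, 15, 17, 2, 1, 7] (length 6). The slice items[2:5] covers indices [2, 3, 4] with values [17, 2, 1]. Replacing that slice with [91, 77, 93] (same length) produces [9, 15, 91, 77, 93, 7].

[9, 15, 91, 77, 93, 7]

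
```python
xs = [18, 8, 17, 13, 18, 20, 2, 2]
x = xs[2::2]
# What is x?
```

xs has length 8. The slice xs[2::2] selects indices [2, 4, 6] (2->17, 4->18, 6->2), giving [17, 18, 2].

[17, 18, 2]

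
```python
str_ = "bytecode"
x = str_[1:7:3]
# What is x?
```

str_ has length 8. The slice str_[1:7:3] selects indices [1, 4] (1->'y', 4->'c'), giving 'yc'.

'yc'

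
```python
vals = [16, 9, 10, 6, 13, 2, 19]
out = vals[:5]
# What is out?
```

vals has length 7. The slice vals[:5] selects indices [0, 1, 2, 3, 4] (0->16, 1->9, 2->10, 3->6, 4->13), giving [16, 9, 10, 6, 13].

[16, 9, 10, 6, 13]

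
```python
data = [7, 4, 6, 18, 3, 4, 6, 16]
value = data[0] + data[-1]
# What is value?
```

data has length 8. data[0] = 7.
data has length 8. Negative index -1 maps to positive index 8 + (-1) = 7. data[7] = 16.
Sum: 7 + 16 = 23.

23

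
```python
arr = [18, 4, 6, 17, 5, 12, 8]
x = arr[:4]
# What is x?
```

arr has length 7. The slice arr[:4] selects indices [0, 1, 2, 3] (0->18, 1->4, 2->6, 3->17), giving [18, 4, 6, 17].

[18, 4, 6, 17]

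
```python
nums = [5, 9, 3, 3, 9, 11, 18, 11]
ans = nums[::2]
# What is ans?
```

nums has length 8. The slice nums[::2] selects indices [0, 2, 4, 6] (0->5, 2->3, 4->9, 6->18), giving [5, 3, 9, 18].

[5, 3, 9, 18]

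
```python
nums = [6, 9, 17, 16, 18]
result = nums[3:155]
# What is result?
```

nums has length 5. The slice nums[3:155] selects indices [3, 4] (3->16, 4->18), giving [16, 18].

[16, 18]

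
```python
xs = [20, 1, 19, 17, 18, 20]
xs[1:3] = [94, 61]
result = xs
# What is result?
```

xs starts as [20, 1, 19, 17, 18, 20] (length 6). The slice xs[1:3] covers indices [1, 2] with values [1, 19]. Replacing that slice with [94, 61] (same length) produces [20, 94, 61, 17, 18, 20].

[20, 94, 61, 17, 18, 20]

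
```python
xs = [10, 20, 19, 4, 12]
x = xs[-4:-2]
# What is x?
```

xs has length 5. The slice xs[-4:-2] selects indices [1, 2] (1->20, 2->19), giving [20, 19].

[20, 19]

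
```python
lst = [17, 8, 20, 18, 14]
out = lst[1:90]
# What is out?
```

lst has length 5. The slice lst[1:90] selects indices [1, 2, 3, 4] (1->8, 2->20, 3->18, 4->14), giving [8, 20, 18, 14].

[8, 20, 18, 14]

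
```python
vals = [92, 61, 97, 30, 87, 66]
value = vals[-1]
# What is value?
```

vals has length 6. Negative index -1 maps to positive index 6 + (-1) = 5. vals[5] = 66.

66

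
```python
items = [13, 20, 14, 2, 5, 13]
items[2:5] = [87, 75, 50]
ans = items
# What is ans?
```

items starts as [13, 20, 14, 2, 5, 13] (length 6). The slice items[2:5] covers indices [2, 3, 4] with values [14, 2, 5]. Replacing that slice with [87, 75, 50] (same length) produces [13, 20, 87, 75, 50, 13].

[13, 20, 87, 75, 50, 13]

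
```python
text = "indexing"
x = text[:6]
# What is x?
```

text has length 8. The slice text[:6] selects indices [0, 1, 2, 3, 4, 5] (0->'i', 1->'n', 2->'d', 3->'e', 4->'x', 5->'i'), giving 'indexi'.

'indexi'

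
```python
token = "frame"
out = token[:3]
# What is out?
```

token has length 5. The slice token[:3] selects indices [0, 1, 2] (0->'f', 1->'r', 2->'a'), giving 'fra'.

'fra'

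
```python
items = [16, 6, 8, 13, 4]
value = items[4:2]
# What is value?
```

items has length 5. The slice items[4:2] resolves to an empty index range, so the result is [].

[]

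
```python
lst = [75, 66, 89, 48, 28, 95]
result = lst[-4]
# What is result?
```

lst has length 6. Negative index -4 maps to positive index 6 + (-4) = 2. lst[2] = 89.

89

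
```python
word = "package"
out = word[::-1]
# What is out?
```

word has length 7. The slice word[::-1] selects indices [6, 5, 4, 3, 2, 1, 0] (6->'e', 5->'g', 4->'a', 3->'k', 2->'c', 1->'a', 0->'p'), giving 'egakcap'.

'egakcap'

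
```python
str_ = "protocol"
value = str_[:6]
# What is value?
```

str_ has length 8. The slice str_[:6] selects indices [0, 1, 2, 3, 4, 5] (0->'p', 1->'r', 2->'o', 3->'t', 4->'o', 5->'c'), giving 'protoc'.

'protoc'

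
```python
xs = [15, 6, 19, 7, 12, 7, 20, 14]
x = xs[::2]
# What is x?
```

xs has length 8. The slice xs[::2] selects indices [0, 2, 4, 6] (0->15, 2->19, 4->12, 6->20), giving [15, 19, 12, 20].

[15, 19, 12, 20]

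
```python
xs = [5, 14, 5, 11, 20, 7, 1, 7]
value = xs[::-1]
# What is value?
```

xs has length 8. The slice xs[::-1] selects indices [7, 6, 5, 4, 3, 2, 1, 0] (7->7, 6->1, 5->7, 4->20, 3->11, 2->5, 1->14, 0->5), giving [7, 1, 7, 20, 11, 5, 14, 5].

[7, 1, 7, 20, 11, 5, 14, 5]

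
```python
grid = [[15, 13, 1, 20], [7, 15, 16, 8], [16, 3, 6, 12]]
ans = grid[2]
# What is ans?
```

grid has 3 rows. Row 2 is [16, 3, 6, 12].

[16, 3, 6, 12]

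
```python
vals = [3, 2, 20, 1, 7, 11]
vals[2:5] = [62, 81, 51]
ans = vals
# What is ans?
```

vals starts as [3, 2, 20, 1, 7, 11] (length 6). The slice vals[2:5] covers indices [2, 3, 4] with values [20, 1, 7]. Replacing that slice with [62, 81, 51] (same length) produces [3, 2, 62, 81, 51, 11].

[3, 2, 62, 81, 51, 11]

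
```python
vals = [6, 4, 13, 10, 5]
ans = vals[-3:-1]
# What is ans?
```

vals has length 5. The slice vals[-3:-1] selects indices [2, 3] (2->13, 3->10), giving [13, 10].

[13, 10]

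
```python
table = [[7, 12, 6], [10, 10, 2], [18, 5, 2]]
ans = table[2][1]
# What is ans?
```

table[2] = [18, 5, 2]. Taking column 1 of that row yields 5.

5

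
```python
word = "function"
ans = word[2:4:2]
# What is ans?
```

word has length 8. The slice word[2:4:2] selects indices [2] (2->'n'), giving 'n'.

'n'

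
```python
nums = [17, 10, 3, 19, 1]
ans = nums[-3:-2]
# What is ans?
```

nums has length 5. The slice nums[-3:-2] selects indices [2] (2->3), giving [3].

[3]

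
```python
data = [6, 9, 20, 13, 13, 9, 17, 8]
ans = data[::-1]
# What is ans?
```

data has length 8. The slice data[::-1] selects indices [7, 6, 5, 4, 3, 2, 1, 0] (7->8, 6->17, 5->9, 4->13, 3->13, 2->20, 1->9, 0->6), giving [8, 17, 9, 13, 13, 20, 9, 6].

[8, 17, 9, 13, 13, 20, 9, 6]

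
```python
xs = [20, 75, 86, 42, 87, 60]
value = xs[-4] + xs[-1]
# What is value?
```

xs has length 6. Negative index -4 maps to positive index 6 + (-4) = 2. xs[2] = 86.
xs has length 6. Negative index -1 maps to positive index 6 + (-1) = 5. xs[5] = 60.
Sum: 86 + 60 = 146.

146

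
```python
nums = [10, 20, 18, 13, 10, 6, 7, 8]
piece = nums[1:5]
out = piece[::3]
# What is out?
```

nums has length 8. The slice nums[1:5] selects indices [1, 2, 3, 4] (1->20, 2->18, 3->13, 4->10), giving [20, 18, 13, 10]. So piece = [20, 18, 13, 10]. piece has length 4. The slice piece[::3] selects indices [0, 3] (0->20, 3->10), giving [20, 10].

[20, 10]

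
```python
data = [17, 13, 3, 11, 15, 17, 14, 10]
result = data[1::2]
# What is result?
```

data has length 8. The slice data[1::2] selects indices [1, 3, 5, 7] (1->13, 3->11, 5->17, 7->10), giving [13, 11, 17, 10].

[13, 11, 17, 10]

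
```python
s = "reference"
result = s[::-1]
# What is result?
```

s has length 9. The slice s[::-1] selects indices [8, 7, 6, 5, 4, 3, 2, 1, 0] (8->'e', 7->'c', 6->'n', 5->'e', 4->'r', 3->'e', 2->'f', 1->'e', 0->'r'), giving 'ecnerefer'.

'ecnerefer'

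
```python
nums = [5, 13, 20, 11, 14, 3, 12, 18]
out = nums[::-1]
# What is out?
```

nums has length 8. The slice nums[::-1] selects indices [7, 6, 5, 4, 3, 2, 1, 0] (7->18, 6->12, 5->3, 4->14, 3->11, 2->20, 1->13, 0->5), giving [18, 12, 3, 14, 11, 20, 13, 5].

[18, 12, 3, 14, 11, 20, 13, 5]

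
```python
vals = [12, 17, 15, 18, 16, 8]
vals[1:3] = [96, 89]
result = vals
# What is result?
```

vals starts as [12, 17, 15, 18, 16, 8] (length 6). The slice vals[1:3] covers indices [1, 2] with values [17, 15]. Replacing that slice with [96, 89] (same length) produces [12, 96, 89, 18, 16, 8].

[12, 96, 89, 18, 16, 8]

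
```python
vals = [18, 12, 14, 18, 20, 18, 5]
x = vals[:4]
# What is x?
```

vals has length 7. The slice vals[:4] selects indices [0, 1, 2, 3] (0->18, 1->12, 2->14, 3->18), giving [18, 12, 14, 18].

[18, 12, 14, 18]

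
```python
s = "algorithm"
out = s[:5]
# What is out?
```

s has length 9. The slice s[:5] selects indices [0, 1, 2, 3, 4] (0->'a', 1->'l', 2->'g', 3->'o', 4->'r'), giving 'algor'.

'algor'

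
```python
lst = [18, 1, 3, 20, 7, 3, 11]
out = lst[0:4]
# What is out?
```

lst has length 7. The slice lst[0:4] selects indices [0, 1, 2, 3] (0->18, 1->1, 2->3, 3->20), giving [18, 1, 3, 20].

[18, 1, 3, 20]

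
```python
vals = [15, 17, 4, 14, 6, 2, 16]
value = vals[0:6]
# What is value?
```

vals has length 7. The slice vals[0:6] selects indices [0, 1, 2, 3, 4, 5] (0->15, 1->17, 2->4, 3->14, 4->6, 5->2), giving [15, 17, 4, 14, 6, 2].

[15, 17, 4, 14, 6, 2]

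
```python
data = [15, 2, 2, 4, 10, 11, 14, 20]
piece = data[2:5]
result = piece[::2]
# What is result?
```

data has length 8. The slice data[2:5] selects indices [2, 3, 4] (2->2, 3->4, 4->10), giving [2, 4, 10]. So piece = [2, 4, 10]. piece has length 3. The slice piece[::2] selects indices [0, 2] (0->2, 2->10), giving [2, 10].

[2, 10]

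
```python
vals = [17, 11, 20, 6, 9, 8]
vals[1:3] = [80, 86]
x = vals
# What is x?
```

vals starts as [17, 11, 20, 6, 9, 8] (length 6). The slice vals[1:3] covers indices [1, 2] with values [11, 20]. Replacing that slice with [80, 86] (same length) produces [17, 80, 86, 6, 9, 8].

[17, 80, 86, 6, 9, 8]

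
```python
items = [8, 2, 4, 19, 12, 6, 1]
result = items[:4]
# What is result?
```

items has length 7. The slice items[:4] selects indices [0, 1, 2, 3] (0->8, 1->2, 2->4, 3->19), giving [8, 2, 4, 19].

[8, 2, 4, 19]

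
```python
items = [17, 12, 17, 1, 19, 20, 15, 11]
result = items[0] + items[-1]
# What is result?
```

items has length 8. items[0] = 17.
items has length 8. Negative index -1 maps to positive index 8 + (-1) = 7. items[7] = 11.
Sum: 17 + 11 = 28.

28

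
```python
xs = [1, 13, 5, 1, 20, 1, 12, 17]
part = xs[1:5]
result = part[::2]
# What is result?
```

xs has length 8. The slice xs[1:5] selects indices [1, 2, 3, 4] (1->13, 2->5, 3->1, 4->20), giving [13, 5, 1, 20]. So part = [13, 5, 1, 20]. part has length 4. The slice part[::2] selects indices [0, 2] (0->13, 2->1), giving [13, 1].

[13, 1]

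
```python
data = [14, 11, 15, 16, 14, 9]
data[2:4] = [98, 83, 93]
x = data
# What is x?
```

data starts as [14, 11, 15, 16, 14, 9] (length 6). The slice data[2:4] covers indices [2, 3] with values [15, 16]. Replacing that slice with [98, 83, 93] (different length) produces [14, 11, 98, 83, 93, 14, 9].

[14, 11, 98, 83, 93, 14, 9]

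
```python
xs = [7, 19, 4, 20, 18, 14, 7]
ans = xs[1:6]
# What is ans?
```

xs has length 7. The slice xs[1:6] selects indices [1, 2, 3, 4, 5] (1->19, 2->4, 3->20, 4->18, 5->14), giving [19, 4, 20, 18, 14].

[19, 4, 20, 18, 14]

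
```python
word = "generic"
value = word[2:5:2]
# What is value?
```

word has length 7. The slice word[2:5:2] selects indices [2, 4] (2->'n', 4->'r'), giving 'nr'.

'nr'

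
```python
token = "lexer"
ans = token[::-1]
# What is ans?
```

token has length 5. The slice token[::-1] selects indices [4, 3, 2, 1, 0] (4->'r', 3->'e', 2->'x', 1->'e', 0->'l'), giving 'rexel'.

'rexel'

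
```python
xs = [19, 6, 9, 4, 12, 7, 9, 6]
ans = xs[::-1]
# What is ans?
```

xs has length 8. The slice xs[::-1] selects indices [7, 6, 5, 4, 3, 2, 1, 0] (7->6, 6->9, 5->7, 4->12, 3->4, 2->9, 1->6, 0->19), giving [6, 9, 7, 12, 4, 9, 6, 19].

[6, 9, 7, 12, 4, 9, 6, 19]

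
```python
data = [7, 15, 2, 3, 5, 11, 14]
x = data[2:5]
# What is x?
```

data has length 7. The slice data[2:5] selects indices [2, 3, 4] (2->2, 3->3, 4->5), giving [2, 3, 5].

[2, 3, 5]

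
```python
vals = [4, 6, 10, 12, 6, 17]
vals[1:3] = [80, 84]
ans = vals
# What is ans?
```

vals starts as [4, 6, 10, 12, 6, 17] (length 6). The slice vals[1:3] covers indices [1, 2] with values [6, 10]. Replacing that slice with [80, 84] (same length) produces [4, 80, 84, 12, 6, 17].

[4, 80, 84, 12, 6, 17]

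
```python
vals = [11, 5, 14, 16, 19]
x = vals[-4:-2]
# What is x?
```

vals has length 5. The slice vals[-4:-2] selects indices [1, 2] (1->5, 2->14), giving [5, 14].

[5, 14]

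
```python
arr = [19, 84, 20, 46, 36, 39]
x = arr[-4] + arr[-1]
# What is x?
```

arr has length 6. Negative index -4 maps to positive index 6 + (-4) = 2. arr[2] = 20.
arr has length 6. Negative index -1 maps to positive index 6 + (-1) = 5. arr[5] = 39.
Sum: 20 + 39 = 59.

59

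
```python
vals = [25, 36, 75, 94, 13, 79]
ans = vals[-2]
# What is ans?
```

vals has length 6. Negative index -2 maps to positive index 6 + (-2) = 4. vals[4] = 13.

13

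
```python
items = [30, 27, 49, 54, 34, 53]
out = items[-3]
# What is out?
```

items has length 6. Negative index -3 maps to positive index 6 + (-3) = 3. items[3] = 54.

54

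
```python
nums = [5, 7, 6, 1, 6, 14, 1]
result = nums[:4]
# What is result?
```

nums has length 7. The slice nums[:4] selects indices [0, 1, 2, 3] (0->5, 1->7, 2->6, 3->1), giving [5, 7, 6, 1].

[5, 7, 6, 1]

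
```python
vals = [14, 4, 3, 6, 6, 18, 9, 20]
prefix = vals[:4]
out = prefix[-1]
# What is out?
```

vals has length 8. The slice vals[:4] selects indices [0, 1, 2, 3] (0->14, 1->4, 2->3, 3->6), giving [14, 4, 3, 6]. So prefix = [14, 4, 3, 6]. Then prefix[-1] = 6.

6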